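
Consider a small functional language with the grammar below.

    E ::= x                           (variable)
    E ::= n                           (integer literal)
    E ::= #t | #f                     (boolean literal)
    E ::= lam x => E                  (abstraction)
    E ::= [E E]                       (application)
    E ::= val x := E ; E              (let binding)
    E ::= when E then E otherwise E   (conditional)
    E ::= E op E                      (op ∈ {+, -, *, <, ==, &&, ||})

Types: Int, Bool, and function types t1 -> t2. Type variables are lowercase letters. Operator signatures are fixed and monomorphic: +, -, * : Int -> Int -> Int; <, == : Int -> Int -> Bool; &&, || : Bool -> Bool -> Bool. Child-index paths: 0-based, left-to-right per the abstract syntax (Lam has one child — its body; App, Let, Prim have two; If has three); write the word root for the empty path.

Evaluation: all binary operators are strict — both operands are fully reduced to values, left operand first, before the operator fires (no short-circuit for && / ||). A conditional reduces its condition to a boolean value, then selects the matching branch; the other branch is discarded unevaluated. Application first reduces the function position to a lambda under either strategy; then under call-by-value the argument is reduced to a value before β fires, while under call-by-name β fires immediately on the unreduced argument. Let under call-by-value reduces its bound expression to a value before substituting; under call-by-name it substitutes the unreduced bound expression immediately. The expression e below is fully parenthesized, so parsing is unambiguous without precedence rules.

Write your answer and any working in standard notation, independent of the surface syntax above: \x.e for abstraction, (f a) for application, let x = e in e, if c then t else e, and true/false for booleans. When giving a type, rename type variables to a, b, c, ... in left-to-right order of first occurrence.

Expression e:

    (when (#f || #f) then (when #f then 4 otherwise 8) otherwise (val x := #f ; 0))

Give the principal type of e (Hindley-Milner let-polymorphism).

Answer: Int

Derivation:
  unify Bool ~ Bool
  unify Bool ~ Bool
  unify Bool ~ Bool
  unify Bool ~ Bool
  unify Int ~ Int
let x : Bool
  unify Int ~ Int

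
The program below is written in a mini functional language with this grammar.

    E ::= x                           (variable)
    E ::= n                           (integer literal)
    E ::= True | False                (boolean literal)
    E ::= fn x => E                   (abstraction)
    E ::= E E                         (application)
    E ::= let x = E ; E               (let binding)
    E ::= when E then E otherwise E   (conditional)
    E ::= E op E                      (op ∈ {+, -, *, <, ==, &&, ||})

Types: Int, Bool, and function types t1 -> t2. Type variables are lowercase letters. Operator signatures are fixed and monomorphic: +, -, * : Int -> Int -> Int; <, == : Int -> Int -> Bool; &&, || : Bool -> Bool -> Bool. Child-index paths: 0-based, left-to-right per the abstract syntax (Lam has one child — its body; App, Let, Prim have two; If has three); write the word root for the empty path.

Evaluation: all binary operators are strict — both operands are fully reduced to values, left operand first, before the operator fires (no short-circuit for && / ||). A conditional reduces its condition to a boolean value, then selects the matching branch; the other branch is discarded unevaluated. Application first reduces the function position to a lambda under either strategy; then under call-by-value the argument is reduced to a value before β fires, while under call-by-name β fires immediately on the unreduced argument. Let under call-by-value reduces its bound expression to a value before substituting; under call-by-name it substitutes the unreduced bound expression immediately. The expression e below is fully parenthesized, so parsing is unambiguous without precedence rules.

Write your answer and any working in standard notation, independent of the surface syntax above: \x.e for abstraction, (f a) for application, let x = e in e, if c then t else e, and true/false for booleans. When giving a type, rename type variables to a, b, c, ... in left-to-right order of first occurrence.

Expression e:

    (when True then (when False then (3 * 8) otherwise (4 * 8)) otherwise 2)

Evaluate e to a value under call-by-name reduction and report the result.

Derivation:
step 0: (if true then (if false then (3 * 8) else (4 * 8)) else 2)
step 1: [if@root] (if false then (3 * 8) else (4 * 8))
step 2: [if@root] (4 * 8)
step 3: [delta@root] 32

Answer: 32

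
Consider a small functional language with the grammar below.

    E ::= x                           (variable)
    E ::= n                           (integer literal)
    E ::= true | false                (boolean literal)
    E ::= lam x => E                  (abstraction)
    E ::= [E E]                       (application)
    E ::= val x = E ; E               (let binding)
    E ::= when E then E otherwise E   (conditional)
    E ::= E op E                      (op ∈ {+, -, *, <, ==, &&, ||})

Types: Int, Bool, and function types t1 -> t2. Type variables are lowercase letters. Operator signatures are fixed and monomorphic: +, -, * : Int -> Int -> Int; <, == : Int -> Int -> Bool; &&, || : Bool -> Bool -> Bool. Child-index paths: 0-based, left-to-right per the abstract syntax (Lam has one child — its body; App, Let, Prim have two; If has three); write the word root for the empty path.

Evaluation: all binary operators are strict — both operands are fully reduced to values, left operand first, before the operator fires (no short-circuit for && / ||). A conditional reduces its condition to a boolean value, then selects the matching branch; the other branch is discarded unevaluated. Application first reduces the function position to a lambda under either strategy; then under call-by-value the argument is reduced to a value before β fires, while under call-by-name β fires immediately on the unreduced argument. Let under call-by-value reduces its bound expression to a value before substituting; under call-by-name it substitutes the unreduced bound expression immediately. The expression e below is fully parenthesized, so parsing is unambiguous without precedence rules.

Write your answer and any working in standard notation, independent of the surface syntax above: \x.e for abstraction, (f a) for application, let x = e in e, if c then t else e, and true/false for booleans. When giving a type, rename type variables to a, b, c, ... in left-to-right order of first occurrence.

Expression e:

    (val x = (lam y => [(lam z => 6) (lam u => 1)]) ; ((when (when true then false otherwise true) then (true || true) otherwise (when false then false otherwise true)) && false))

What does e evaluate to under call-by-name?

Answer: false

Trace:
step 0: (let x = (\y.((\z.6) (\u.1))) in ((if (if true then false else true) then (true || true) else (if false then false else true)) && false))
step 1: [let@root] ((if (if true then false else true) then (true || true) else (if false then false else true)) && false)
step 2: [if@0.0] ((if false then (true || true) else (if false then false else true)) && false)
step 3: [if@0] ((if false then false else true) && false)
step 4: [if@0] (true && false)
step 5: [delta@root] false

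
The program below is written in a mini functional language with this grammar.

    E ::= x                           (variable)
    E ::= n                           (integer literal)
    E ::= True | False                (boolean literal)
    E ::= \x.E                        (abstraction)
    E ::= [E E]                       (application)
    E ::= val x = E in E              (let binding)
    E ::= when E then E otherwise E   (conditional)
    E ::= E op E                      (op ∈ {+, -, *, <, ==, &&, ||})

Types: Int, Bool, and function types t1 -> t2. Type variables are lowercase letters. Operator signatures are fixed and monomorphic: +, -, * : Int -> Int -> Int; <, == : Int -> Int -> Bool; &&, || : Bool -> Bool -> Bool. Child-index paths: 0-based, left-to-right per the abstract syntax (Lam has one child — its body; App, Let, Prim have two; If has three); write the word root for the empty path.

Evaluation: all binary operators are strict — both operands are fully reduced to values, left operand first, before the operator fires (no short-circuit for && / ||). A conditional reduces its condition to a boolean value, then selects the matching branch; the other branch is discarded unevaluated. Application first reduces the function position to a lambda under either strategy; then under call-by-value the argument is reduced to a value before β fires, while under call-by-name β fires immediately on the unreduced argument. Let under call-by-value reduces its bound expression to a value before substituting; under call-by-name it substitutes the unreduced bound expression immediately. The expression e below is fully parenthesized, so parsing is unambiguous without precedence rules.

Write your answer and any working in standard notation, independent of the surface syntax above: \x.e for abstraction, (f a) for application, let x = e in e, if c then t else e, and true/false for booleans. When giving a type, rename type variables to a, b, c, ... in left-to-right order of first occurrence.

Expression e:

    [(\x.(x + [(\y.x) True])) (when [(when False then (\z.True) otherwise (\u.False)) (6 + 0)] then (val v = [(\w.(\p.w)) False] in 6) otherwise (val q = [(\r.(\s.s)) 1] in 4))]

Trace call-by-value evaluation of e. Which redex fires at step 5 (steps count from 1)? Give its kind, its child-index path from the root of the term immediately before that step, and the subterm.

Derivation:
step 0: ((\x.(x + ((\y.x) true))) (if ((if false then (\z.true) else (\u.false)) (6 + 0)) then (let v = ((\w.(\p.w)) false) in 6) else (let q = ((\r.(\s.s)) 1) in 4)))
step 1: [if@1.0.0] ((\x.(x + ((\y.x) true))) (if ((\u.false) (6 + 0)) then (let v = ((\w.(\p.w)) false) in 6) else (let q = ((\r.(\s.s)) 1) in 4)))
step 2: [delta@1.0.1] ((\x.(x + ((\y.x) true))) (if ((\u.false) 6) then (let v = ((\w.(\p.w)) false) in 6) else (let q = ((\r.(\s.s)) 1) in 4)))
step 3: [beta@1.0] ((\x.(x + ((\y.x) true))) (if false then (let v = ((\w.(\p.w)) false) in 6) else (let q = ((\r.(\s.s)) 1) in 4)))
step 4: [if@1] ((\x.(x + ((\y.x) true))) (let q = ((\r.(\s.s)) 1) in 4))
step 5: [beta@1.0] ((\x.(x + ((\y.x) true))) (let q = (\s.s) in 4))

Answer: beta at 1.0 : ((\r.(\s.s)) 1)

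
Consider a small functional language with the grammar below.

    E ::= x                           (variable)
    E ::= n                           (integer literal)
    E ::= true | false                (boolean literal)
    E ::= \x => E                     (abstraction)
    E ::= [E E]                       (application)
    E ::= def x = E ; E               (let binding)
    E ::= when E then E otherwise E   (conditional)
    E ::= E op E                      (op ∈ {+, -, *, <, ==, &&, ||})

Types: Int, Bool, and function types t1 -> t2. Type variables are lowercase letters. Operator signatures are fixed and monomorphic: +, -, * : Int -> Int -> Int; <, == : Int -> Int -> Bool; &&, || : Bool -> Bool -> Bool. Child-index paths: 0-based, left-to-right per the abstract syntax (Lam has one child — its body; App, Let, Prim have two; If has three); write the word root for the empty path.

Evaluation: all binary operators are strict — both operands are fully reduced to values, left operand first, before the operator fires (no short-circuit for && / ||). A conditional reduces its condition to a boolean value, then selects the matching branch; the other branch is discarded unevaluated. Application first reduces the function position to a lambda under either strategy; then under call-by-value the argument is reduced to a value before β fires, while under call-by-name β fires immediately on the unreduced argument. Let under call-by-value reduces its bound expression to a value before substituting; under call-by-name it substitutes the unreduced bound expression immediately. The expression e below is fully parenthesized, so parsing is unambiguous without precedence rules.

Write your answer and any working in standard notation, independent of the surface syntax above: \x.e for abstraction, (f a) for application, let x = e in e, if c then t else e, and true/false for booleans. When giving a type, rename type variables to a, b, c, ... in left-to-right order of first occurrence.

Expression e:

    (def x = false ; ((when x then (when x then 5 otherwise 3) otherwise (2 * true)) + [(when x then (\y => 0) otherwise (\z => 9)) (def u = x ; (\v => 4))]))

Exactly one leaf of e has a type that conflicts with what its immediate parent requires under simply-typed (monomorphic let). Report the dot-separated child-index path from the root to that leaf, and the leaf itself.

Working:
let x : Bool
x : Bool
  unify Bool ~ Bool
x : Bool
  unify Bool ~ Bool
  unify Int ~ Int
  unify Int ~ Int
  unify Bool ~ Int
  FAIL: mismatch Bool ~ Int

Answer: 1.0.2.1 : true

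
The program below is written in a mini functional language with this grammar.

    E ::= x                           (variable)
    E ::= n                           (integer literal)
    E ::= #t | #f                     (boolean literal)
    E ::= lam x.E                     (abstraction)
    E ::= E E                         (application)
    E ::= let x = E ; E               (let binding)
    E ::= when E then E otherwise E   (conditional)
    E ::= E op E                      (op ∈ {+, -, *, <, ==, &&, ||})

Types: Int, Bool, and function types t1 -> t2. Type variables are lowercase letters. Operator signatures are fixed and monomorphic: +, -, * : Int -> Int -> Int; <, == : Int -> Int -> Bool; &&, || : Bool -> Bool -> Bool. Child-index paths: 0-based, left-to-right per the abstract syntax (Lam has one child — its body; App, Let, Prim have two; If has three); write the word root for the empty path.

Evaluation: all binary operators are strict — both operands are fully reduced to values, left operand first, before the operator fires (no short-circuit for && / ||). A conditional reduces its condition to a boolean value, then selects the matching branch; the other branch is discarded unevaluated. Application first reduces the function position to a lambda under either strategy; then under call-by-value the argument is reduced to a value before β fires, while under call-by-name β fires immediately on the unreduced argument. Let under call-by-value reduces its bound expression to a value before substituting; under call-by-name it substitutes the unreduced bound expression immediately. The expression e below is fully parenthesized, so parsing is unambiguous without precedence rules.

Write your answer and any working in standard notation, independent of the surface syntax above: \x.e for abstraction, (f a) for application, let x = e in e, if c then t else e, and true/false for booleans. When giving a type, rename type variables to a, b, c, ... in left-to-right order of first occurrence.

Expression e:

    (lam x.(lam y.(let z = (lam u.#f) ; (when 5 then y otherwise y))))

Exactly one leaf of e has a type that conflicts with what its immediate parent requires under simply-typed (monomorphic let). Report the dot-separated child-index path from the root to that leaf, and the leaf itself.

Answer: 0.0.1.0 : 5

Trace:
\u._ : c -> Bool
let z : c -> Bool
  unify Int ~ Bool
  FAIL: mismatch Int ~ Bool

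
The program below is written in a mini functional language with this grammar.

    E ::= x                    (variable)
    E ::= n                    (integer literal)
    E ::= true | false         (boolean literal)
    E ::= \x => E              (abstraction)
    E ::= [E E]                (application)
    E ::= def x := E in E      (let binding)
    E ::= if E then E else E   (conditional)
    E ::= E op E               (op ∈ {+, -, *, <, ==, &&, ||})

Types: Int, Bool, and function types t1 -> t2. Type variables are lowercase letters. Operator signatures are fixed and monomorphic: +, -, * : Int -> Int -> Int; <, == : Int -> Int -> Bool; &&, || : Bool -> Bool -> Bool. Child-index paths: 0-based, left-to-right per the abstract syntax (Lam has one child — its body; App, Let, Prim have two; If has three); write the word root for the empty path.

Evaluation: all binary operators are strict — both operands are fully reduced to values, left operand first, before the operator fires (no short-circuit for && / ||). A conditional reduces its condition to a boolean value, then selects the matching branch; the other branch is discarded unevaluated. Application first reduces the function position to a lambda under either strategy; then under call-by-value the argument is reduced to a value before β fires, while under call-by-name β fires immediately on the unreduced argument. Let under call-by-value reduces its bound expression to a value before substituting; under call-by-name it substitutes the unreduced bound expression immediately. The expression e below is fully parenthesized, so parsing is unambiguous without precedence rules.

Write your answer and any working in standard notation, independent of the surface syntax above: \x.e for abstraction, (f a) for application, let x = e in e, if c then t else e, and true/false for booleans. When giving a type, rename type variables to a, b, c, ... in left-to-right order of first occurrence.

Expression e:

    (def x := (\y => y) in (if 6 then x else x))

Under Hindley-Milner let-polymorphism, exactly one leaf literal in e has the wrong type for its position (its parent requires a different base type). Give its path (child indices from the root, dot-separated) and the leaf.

Trace:
y : a
\y._ : a -> a
let x : forall. a -> a
  unify Int ~ Bool
  FAIL: mismatch Int ~ Bool

Answer: 1.0 : 6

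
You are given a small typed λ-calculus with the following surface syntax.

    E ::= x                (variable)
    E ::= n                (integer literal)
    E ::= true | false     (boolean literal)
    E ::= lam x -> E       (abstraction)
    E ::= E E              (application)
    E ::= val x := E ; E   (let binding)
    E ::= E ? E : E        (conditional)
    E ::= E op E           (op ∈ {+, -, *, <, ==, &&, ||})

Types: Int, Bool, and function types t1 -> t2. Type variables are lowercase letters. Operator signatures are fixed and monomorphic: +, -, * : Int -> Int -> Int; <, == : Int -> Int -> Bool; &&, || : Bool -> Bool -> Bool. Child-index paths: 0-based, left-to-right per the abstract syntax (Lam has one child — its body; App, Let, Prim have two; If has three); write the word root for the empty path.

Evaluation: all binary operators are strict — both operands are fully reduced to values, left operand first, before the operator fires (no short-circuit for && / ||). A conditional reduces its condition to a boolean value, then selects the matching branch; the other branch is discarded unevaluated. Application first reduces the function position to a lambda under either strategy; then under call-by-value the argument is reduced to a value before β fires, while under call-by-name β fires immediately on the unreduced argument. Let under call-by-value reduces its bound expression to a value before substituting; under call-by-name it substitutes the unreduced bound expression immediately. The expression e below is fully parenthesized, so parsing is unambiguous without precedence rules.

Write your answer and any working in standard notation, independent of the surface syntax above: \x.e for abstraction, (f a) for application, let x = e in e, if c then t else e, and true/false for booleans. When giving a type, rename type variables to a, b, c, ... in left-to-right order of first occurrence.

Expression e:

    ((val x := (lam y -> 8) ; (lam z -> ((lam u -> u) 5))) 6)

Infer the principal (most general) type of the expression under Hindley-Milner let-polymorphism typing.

Working:
\y._ : a -> Int
let x : forall. a -> Int
u : c
\u._ : c -> c
  unify c -> c ~ Int -> d
  unify c ~ Int
  unify Int ~ d
_ _ : Int
\z._ : b -> Int
  unify b -> Int ~ Int -> e
  unify b ~ Int
  unify Int ~ e
_ _ : Int

Answer: Int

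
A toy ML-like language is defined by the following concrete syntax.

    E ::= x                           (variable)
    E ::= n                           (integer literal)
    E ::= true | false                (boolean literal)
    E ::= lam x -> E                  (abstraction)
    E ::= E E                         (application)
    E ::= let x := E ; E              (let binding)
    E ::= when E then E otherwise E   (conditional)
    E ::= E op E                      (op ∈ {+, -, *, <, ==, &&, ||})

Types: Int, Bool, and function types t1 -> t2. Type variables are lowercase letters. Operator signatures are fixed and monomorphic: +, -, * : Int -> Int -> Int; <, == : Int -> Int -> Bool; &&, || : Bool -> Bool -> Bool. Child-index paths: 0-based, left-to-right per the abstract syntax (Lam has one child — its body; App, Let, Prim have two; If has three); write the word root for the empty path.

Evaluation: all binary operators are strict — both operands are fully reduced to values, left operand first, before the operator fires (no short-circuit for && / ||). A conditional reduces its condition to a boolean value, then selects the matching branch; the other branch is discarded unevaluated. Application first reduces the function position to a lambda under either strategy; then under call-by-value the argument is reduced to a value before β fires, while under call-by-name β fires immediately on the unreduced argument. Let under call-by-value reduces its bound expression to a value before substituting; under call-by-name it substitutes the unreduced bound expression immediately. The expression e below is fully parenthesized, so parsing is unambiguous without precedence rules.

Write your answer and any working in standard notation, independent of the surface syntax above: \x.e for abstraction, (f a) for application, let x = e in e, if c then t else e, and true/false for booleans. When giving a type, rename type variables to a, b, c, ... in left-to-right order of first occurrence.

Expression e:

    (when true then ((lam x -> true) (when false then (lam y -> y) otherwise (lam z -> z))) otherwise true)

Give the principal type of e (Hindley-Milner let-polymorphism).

Answer: Bool

Working:
  unify Bool ~ Bool
\x._ : a -> Bool
  unify Bool ~ Bool
y : b
\y._ : b -> b
z : c
\z._ : c -> c
  unify b -> b ~ c -> c
  unify b ~ c
  unify c ~ c
  unify a -> Bool ~ (c -> c) -> d
  unify a ~ c -> c
  unify Bool ~ d
_ _ : Bool
  unify Bool ~ Bool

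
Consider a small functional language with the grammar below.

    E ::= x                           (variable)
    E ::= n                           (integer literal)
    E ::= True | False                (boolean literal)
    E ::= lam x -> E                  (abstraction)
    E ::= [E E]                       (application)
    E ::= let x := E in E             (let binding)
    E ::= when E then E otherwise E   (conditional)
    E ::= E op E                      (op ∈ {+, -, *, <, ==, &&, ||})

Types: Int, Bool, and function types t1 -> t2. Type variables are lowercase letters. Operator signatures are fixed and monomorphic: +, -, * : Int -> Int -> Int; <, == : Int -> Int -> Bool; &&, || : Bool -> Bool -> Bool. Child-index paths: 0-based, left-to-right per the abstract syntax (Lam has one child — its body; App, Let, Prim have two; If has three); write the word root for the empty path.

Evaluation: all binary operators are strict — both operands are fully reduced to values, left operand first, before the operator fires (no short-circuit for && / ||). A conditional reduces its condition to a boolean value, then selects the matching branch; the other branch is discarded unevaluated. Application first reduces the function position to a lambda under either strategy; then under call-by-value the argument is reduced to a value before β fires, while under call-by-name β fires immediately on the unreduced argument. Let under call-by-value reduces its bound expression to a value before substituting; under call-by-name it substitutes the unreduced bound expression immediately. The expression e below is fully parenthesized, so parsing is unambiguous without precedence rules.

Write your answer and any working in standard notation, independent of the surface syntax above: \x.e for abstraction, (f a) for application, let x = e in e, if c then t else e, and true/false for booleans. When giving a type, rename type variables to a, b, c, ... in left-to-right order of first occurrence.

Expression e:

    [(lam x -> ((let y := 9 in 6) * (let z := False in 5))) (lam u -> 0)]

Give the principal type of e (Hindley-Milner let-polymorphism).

Working:
let y : Int
  unify Int ~ Int
let z : Bool
  unify Int ~ Int
\x._ : a -> Int
\u._ : b -> Int
  unify a -> Int ~ (b -> Int) -> c
  unify a ~ b -> Int
  unify Int ~ c
_ _ : Int

Answer: Int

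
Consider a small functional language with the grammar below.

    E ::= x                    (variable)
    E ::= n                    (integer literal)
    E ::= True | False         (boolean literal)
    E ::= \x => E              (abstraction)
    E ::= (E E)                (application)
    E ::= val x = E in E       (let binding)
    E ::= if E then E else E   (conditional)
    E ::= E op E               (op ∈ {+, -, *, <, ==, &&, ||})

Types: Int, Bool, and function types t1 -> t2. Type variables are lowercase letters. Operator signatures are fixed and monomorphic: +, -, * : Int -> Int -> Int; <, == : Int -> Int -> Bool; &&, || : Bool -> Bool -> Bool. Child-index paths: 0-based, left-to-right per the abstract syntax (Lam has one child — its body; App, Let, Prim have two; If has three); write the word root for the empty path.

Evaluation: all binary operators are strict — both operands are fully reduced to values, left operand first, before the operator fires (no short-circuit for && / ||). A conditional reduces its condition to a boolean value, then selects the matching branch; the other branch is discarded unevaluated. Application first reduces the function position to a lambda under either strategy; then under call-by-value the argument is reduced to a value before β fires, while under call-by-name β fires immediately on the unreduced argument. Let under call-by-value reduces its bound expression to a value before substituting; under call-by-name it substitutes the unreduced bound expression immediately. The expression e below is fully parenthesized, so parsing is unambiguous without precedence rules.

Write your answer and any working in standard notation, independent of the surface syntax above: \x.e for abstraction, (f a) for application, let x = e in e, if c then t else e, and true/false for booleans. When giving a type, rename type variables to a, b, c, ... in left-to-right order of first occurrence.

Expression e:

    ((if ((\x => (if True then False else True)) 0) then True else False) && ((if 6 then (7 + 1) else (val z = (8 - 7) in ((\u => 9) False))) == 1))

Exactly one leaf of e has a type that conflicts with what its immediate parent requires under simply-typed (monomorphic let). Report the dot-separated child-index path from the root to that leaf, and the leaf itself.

Answer: 1.0.0 : 6

Trace:
  unify Bool ~ Bool
  unify Bool ~ Bool
\x._ : a -> Bool
  unify a -> Bool ~ Int -> b
  unify a ~ Int
  unify Bool ~ b
_ _ : Bool
  unify Bool ~ Bool
  unify Bool ~ Bool
  unify Bool ~ Bool
  unify Int ~ Bool
  FAIL: mismatch Int ~ Bool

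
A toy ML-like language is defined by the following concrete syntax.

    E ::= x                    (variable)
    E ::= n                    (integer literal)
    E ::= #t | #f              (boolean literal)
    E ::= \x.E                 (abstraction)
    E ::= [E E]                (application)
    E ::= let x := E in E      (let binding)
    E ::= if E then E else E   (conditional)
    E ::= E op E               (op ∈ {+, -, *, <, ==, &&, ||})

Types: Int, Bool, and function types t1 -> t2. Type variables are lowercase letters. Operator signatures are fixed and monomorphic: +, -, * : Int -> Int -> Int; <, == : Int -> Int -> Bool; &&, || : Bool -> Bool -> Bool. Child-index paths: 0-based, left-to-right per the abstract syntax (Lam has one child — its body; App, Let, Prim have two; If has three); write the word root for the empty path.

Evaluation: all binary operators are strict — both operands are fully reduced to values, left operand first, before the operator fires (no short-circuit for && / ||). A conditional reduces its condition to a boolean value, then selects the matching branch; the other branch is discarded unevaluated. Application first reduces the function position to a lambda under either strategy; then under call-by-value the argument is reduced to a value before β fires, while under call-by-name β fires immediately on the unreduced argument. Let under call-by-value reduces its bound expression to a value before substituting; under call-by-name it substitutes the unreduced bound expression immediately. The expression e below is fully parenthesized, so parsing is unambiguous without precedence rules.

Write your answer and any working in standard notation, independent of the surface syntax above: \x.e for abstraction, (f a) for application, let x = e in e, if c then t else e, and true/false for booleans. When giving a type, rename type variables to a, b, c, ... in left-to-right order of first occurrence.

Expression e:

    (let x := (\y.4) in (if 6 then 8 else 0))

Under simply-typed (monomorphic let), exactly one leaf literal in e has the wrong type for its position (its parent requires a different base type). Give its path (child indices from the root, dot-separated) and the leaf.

Answer: 1.0 : 6

Trace:
\y._ : a -> Int
let x : a -> Int
  unify Int ~ Bool
  FAIL: mismatch Int ~ Bool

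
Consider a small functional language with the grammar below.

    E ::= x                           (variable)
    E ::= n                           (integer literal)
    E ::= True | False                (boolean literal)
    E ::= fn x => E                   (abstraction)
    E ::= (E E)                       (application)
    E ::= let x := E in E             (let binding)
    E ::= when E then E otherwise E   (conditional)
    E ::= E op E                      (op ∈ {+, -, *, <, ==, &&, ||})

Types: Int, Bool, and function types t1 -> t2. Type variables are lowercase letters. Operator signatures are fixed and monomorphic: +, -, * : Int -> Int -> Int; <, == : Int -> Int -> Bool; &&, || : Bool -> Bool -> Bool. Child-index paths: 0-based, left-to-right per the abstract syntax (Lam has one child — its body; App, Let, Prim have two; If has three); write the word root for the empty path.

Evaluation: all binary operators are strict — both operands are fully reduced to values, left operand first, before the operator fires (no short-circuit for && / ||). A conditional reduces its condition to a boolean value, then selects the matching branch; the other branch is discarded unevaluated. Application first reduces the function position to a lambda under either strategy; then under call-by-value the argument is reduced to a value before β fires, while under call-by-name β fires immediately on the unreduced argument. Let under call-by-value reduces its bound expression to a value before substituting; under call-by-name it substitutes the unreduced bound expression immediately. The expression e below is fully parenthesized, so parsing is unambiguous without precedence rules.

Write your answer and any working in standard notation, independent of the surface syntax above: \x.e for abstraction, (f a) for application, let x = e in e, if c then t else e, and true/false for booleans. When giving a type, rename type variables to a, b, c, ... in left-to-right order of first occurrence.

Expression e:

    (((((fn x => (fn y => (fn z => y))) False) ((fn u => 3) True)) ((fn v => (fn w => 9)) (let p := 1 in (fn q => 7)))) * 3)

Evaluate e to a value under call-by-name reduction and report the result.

Answer: 9

Derivation:
step 0: (((((\x.(\y.(\z.y))) false) ((\u.3) true)) ((\v.(\w.9)) (let p = 1 in (\q.7)))) * 3)
step 1: [beta@0.0.0] ((((\y.(\z.y)) ((\u.3) true)) ((\v.(\w.9)) (let p = 1 in (\q.7)))) * 3)
step 2: [beta@0.0] (((\z.((\u.3) true)) ((\v.(\w.9)) (let p = 1 in (\q.7)))) * 3)
step 3: [beta@0] (((\u.3) true) * 3)
step 4: [beta@0] (3 * 3)
step 5: [delta@root] 9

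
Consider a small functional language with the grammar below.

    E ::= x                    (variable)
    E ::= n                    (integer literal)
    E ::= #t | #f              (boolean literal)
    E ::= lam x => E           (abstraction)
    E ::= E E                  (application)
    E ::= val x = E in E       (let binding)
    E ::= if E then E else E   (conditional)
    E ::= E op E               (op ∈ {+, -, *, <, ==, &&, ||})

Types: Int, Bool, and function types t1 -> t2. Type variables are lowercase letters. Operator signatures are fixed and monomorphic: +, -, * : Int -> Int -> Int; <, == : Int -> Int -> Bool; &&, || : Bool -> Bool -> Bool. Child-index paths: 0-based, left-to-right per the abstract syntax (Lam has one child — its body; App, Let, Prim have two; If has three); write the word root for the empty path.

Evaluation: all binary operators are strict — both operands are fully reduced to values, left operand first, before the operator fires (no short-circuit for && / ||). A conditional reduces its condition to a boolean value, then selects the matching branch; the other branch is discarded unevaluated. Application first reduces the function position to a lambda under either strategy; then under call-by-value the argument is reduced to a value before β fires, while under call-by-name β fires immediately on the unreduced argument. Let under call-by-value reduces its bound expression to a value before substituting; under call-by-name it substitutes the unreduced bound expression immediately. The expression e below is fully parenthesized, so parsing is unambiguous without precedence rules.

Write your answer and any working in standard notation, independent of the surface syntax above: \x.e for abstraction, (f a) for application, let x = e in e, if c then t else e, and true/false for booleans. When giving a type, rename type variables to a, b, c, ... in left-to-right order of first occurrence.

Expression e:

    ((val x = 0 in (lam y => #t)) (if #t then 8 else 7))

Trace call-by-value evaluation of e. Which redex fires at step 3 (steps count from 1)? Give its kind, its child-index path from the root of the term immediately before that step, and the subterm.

Working:
step 0: ((let x = 0 in (\y.true)) (if true then 8 else 7))
step 1: [let@0] ((\y.true) (if true then 8 else 7))
step 2: [if@1] ((\y.true) 8)
step 3: [beta@root] true

Answer: beta at root : ((\y.true) 8)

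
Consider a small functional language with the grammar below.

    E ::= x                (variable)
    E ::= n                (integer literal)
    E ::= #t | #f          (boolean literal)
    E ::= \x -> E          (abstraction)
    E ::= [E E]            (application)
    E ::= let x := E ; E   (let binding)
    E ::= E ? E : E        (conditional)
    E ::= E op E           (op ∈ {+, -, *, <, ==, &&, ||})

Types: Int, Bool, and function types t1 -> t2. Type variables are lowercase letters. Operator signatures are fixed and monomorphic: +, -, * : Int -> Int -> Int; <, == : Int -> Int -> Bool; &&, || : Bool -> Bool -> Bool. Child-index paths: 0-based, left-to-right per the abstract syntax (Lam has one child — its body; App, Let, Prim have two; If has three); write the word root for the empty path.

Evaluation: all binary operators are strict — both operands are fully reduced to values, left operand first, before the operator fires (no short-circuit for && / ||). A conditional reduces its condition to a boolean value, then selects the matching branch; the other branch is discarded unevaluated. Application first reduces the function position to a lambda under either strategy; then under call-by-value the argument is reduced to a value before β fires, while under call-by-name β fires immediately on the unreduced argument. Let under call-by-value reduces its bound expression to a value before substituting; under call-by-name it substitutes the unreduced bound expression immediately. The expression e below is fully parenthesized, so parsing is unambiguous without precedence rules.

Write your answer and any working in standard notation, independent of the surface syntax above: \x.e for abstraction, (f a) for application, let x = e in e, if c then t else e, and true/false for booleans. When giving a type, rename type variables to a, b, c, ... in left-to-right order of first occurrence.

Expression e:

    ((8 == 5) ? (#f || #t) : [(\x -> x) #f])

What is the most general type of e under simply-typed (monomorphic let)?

Trace:
  unify Int ~ Int
  unify Int ~ Int
  unify Bool ~ Bool
  unify Bool ~ Bool
  unify Bool ~ Bool
x : a
\x._ : a -> a
  unify a -> a ~ Bool -> b
  unify a ~ Bool
  unify Bool ~ b
_ _ : Bool
  unify Bool ~ Bool

Answer: Bool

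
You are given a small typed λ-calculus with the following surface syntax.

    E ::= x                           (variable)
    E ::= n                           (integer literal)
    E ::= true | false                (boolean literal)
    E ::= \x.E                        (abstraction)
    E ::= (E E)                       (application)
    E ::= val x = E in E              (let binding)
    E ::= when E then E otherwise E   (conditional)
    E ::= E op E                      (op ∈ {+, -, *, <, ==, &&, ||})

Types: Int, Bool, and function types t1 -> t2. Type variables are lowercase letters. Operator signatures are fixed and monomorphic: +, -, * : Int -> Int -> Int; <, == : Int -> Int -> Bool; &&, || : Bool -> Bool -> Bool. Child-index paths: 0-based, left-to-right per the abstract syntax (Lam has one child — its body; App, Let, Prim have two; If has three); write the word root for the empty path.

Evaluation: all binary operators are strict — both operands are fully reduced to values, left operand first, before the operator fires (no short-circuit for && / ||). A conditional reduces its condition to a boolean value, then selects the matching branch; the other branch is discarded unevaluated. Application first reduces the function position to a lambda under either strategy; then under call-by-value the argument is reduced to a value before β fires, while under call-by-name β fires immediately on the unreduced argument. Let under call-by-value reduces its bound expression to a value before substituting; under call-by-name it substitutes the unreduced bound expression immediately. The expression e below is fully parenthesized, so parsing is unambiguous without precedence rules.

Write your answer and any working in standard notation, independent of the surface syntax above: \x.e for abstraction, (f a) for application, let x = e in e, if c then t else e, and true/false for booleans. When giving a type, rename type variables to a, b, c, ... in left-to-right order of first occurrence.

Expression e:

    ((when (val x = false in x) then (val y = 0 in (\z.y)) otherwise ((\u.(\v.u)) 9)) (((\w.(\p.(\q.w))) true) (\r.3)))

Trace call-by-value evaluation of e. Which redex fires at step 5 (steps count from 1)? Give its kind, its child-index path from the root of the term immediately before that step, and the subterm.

Working:
step 0: ((if (let x = false in x) then (let y = 0 in (\z.y)) else ((\u.(\v.u)) 9)) (((\w.(\p.(\q.w))) true) (\r.3)))
step 1: [let@0.0] ((if false then (let y = 0 in (\z.y)) else ((\u.(\v.u)) 9)) (((\w.(\p.(\q.w))) true) (\r.3)))
step 2: [if@0] (((\u.(\v.u)) 9) (((\w.(\p.(\q.w))) true) (\r.3)))
step 3: [beta@0] ((\v.9) (((\w.(\p.(\q.w))) true) (\r.3)))
step 4: [beta@1.0] ((\v.9) ((\p.(\q.true)) (\r.3)))
step 5: [beta@1] ((\v.9) (\q.true))

Answer: beta at 1 : ((\p.(\q.true)) (\r.3))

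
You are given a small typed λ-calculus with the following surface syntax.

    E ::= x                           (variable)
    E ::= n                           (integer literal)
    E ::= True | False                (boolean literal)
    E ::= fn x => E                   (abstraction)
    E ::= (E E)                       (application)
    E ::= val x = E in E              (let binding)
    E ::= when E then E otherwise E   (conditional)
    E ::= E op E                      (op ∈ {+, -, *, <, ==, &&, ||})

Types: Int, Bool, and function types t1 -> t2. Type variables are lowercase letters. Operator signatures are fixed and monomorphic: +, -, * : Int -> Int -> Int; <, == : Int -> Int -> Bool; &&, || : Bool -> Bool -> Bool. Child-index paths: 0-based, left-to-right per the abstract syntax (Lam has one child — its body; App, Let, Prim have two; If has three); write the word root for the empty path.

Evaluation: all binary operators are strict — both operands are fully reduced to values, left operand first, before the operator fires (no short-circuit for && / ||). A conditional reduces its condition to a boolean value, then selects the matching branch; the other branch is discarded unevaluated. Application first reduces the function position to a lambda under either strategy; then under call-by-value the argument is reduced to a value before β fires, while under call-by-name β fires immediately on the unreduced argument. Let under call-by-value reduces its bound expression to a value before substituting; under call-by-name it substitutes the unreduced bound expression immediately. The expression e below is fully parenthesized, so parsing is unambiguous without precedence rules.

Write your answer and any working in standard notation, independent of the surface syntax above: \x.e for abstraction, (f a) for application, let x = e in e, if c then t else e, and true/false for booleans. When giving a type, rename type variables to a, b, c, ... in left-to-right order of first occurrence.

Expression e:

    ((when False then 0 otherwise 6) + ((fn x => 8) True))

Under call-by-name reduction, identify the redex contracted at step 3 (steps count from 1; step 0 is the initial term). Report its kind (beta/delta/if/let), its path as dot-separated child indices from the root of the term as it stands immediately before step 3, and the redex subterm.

Answer: delta at root : (6 + 8)

Trace:
step 0: ((if false then 0 else 6) + ((\x.8) true))
step 1: [if@0] (6 + ((\x.8) true))
step 2: [beta@1] (6 + 8)
step 3: [delta@root] 14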